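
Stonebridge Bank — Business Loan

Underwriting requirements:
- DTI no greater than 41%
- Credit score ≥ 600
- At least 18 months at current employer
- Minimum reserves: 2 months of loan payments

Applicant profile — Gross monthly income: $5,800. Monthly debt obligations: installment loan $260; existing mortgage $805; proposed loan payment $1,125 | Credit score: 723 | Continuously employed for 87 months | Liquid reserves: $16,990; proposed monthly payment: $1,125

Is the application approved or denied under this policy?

Approved

Total monthly debts = (260 + 805 + 1,125) = 2,190. Debt-to-income = 2,190/5,800 = 37.8% — meets 41% limit
Credit score 723 ≥ 600 (meets)
Employment 87 ≥ 18 months
Reserves = 16,990/1,125 = 15.1 months ≥ 2
All criteria satisfied.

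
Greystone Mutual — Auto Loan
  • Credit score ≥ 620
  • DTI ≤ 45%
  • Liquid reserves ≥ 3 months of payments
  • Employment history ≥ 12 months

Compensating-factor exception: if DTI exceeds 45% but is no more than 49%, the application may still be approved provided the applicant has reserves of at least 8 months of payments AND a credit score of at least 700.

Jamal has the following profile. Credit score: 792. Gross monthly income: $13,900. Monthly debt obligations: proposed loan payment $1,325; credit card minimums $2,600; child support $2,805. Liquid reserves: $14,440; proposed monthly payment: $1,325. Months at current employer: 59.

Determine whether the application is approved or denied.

Credit score 792 ≥ 620 (meets base)
Total debts = (1,325 + 2,600 + 2,805) = 6,730. DTI = 6,730/13,900 = 48.4% > 45% — standard DTI limit exceeded.
Reserves: 14,440 ÷ 1,325 = 10.9 months (meets 3-month minimum)
Employment 59 ≥ 12 months
DTI 48.4% is within the 45%–49% exception band; checking compensating factors.
Reserves 10.9 ≥ 8 months; credit score 792 ≥ 700.
Both compensating conditions met → exception applies.

Approved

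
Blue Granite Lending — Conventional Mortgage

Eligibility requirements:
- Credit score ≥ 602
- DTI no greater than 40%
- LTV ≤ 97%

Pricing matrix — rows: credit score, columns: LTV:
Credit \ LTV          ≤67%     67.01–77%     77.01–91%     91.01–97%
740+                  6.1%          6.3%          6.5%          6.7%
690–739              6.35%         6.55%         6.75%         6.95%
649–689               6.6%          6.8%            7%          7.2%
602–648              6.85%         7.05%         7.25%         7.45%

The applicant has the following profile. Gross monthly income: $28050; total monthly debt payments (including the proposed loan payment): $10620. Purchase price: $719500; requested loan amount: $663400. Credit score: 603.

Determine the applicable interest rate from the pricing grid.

Credit score 603 ≥ 602; Debt-to-income = 10,620/28,050 = 37.9% — meets 40% limit
LTV: 663,400 ÷ 719,500 = 92.2%, within 97% cap
Row: 603 falls in 602–648. Column: 92.2% falls in 91.01–97%. Rate = 7.45%.

7.45%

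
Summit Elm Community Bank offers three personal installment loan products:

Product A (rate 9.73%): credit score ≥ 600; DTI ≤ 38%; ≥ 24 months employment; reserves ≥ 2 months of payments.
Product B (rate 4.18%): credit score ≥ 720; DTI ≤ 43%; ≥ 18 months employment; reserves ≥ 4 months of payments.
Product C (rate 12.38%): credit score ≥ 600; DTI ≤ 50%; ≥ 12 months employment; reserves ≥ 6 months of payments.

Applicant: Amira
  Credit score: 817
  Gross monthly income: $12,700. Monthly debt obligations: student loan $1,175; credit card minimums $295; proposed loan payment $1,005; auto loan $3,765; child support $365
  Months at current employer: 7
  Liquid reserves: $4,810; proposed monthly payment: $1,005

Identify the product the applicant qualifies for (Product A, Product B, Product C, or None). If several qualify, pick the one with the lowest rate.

None

Total debts = (1,175 + 295 + 1,005 + 3,765 + 365) = 6,605; DTI = 6,605/12,700 = 52%.
Reserves = 4,810/1,005 = 4.8 months.
Product A: score 817 ≥ 600; DTI 52% > 38%; employment 7 < 24 mo; reserves 4.8 ≥ 2 mo → does not qualify.
Product B: score 817 ≥ 720; DTI 52% > 43%; employment 7 < 18 mo; reserves 4.8 ≥ 4 mo → does not qualify.
Product C: score 817 ≥ 600; DTI 52% > 50%; employment 7 < 12 mo; reserves 4.8 < 6 mo → does not qualify.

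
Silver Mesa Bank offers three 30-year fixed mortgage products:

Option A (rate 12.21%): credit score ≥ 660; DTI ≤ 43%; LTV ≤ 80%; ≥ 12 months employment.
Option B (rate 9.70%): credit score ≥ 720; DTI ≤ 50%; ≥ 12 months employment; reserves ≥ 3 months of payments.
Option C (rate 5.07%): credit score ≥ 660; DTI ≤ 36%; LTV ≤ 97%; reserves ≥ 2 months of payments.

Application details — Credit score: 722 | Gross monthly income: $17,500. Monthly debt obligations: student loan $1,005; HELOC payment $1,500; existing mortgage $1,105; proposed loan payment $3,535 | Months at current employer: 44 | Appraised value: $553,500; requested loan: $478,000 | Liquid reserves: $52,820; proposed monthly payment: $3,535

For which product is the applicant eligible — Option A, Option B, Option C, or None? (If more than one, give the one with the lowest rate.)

Total debts = (1,005 + 1,500 + 1,105 + 3,535) = 7,145; DTI = 7,145/17,500 = 40.8%.
LTV = 478,000/553,500 = 86.4%.
Reserves = 52,820/3,535 = 14.9 months.
Option A: score 722 ≥ 660; DTI 40.8% ≤ 43%; LTV 86.4% > 80%; employment 44 ≥ 12 mo → does not qualify.
Option B: score 722 ≥ 720; DTI 40.8% ≤ 50%; employment 44 ≥ 12 mo; reserves 14.9 ≥ 3 mo → qualifies.
Option C: score 722 ≥ 660; DTI 40.8% > 36%; LTV 86.4% ≤ 97%; reserves 14.9 ≥ 2 mo → does not qualify.

Option B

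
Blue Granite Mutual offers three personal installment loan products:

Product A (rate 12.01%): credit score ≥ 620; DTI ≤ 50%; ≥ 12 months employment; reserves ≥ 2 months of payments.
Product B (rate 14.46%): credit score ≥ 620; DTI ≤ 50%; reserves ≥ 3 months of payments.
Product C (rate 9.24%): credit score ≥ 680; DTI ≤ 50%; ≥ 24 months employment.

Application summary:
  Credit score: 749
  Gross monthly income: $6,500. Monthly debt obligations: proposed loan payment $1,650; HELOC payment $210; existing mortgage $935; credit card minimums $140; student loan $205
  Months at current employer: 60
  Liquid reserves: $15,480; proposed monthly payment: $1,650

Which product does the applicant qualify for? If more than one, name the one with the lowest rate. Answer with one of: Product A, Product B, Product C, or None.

Product C

Total debts = (1,650 + 210 + 935 + 140 + 205) = 3,140; DTI = 3,140/6,500 = 48.3%.
Reserves = 15,480/1,650 = 9.4 months.
Product A: score 749 ≥ 620; DTI 48.3% ≤ 50%; employment 60 ≥ 12 mo; reserves 9.4 ≥ 2 mo → qualifies.
Product B: score 749 ≥ 620; DTI 48.3% ≤ 50%; reserves 9.4 ≥ 3 mo → qualifies.
Product C: score 749 ≥ 680; DTI 48.3% ≤ 50%; employment 60 ≥ 24 mo → qualifies.
Qualifying: Product A, Product B, Product C. Lowest rate is 9.24% → Product C.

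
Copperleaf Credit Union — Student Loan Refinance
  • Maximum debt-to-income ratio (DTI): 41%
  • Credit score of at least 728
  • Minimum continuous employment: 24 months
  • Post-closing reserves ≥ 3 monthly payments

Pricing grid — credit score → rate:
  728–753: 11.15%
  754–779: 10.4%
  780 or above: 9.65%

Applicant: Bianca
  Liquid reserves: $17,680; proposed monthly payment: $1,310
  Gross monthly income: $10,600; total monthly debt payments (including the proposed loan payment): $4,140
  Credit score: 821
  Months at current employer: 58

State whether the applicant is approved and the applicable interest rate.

Approved at 9.65%

Credit score 821 ≥ 728 (meets minimum)
Liquid reserves cover 17,680/1,310 = 13.5 months — ≥ 3 required
DTI = 4,140/10,600 = 39.1% ≤ 41%
Employment 58 ≥ 24 months
All requirements met. Score 821 falls in the 780 or above tier → 9.65%.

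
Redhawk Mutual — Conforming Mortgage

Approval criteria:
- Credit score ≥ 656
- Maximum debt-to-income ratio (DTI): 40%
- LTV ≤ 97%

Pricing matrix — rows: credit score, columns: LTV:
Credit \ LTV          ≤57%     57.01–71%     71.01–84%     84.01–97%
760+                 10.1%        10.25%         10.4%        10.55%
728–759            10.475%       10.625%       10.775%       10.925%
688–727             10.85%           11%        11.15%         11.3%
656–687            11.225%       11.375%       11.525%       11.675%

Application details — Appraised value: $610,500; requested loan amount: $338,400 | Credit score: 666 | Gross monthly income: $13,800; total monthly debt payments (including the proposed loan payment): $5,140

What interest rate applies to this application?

Credit score 666 ≥ 656; DTI = 5,140/13,800 = 37.2% ≤ 40%
LTV = 338,400/610,500 = 55.4% ≤ 97%
Credit 666 → row 656–687; LTV 55.4% → column ≤57%. Grid cell → 11.225%.

11.225%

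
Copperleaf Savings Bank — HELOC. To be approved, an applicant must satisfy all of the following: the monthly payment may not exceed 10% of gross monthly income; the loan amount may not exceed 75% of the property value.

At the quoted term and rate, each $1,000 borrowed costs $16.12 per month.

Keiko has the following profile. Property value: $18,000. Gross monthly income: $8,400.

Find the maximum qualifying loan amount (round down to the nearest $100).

Payment cap: 10% × $8,400 = $840/month.
At $16.12 per $1,000, that supports 840/16.12 × 1,000 ≈ $52,109 → $52,100.
LTV cap: 75% × $18,000 = $13,500 → $13,500.
Binding constraint: loan-to-value.

$13,500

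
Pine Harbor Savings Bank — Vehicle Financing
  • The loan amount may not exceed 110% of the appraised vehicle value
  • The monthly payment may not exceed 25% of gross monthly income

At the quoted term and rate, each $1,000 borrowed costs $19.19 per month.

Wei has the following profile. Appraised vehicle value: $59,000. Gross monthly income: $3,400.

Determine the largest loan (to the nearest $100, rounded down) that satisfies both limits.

$44,200

Payment cap: 25% × $3,400 = $850/month.
At $19.19 per $1,000, that supports 850/19.19 × 1,000 ≈ $44,293 → $44,200.
LTV cap: 110% × $59,000 = $64,900 → $64,900.
Binding constraint: payment-to-income.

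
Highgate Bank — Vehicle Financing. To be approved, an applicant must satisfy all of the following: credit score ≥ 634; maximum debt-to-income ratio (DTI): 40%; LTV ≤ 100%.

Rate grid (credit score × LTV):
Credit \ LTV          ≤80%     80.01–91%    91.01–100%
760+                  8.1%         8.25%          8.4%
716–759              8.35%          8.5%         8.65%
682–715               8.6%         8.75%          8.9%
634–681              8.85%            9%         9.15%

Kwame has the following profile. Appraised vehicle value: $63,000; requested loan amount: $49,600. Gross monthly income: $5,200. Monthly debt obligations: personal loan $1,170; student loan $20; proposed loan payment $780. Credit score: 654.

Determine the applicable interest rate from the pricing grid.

Credit score 654 ≥ 634; Total monthly debts = (1,170 + 20 + 780) = 1,970. DTI = 1,970/5,200 = 37.9% ≤ 40%
Loan-to-value = 49,600/63,000 = 78.7% — pass (100% max)
Score 654 is in the 634–681 band; LTV 78.7% is in the ≤80% band → 8.85%.

8.85%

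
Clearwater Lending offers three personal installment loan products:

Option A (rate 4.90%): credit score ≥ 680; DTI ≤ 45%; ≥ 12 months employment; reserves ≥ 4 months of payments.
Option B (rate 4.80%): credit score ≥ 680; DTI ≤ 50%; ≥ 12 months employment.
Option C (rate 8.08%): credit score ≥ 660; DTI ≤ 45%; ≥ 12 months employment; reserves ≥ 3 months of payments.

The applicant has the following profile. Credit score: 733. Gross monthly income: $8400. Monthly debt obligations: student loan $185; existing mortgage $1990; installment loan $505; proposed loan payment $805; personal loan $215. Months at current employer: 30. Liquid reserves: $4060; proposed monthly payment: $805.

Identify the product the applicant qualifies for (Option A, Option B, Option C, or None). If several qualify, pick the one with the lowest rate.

Option B

Total debts = (185 + 1,990 + 505 + 805 + 215) = 3,700; DTI = 3,700/8,400 = 44%.
Reserves = 4,060/805 = 5.0 months.
Option A: score 733 ≥ 680; DTI 44% ≤ 45%; employment 30 ≥ 12 mo; reserves 5.0 ≥ 4 mo → qualifies.
Option B: score 733 ≥ 680; DTI 44% ≤ 50%; employment 30 ≥ 12 mo → qualifies.
Option C: score 733 ≥ 660; DTI 44% ≤ 45%; employment 30 ≥ 12 mo; reserves 5.0 ≥ 3 mo → qualifies.
Qualifying: Option A, Option B, Option C. Lowest rate is 4.80% → Option B.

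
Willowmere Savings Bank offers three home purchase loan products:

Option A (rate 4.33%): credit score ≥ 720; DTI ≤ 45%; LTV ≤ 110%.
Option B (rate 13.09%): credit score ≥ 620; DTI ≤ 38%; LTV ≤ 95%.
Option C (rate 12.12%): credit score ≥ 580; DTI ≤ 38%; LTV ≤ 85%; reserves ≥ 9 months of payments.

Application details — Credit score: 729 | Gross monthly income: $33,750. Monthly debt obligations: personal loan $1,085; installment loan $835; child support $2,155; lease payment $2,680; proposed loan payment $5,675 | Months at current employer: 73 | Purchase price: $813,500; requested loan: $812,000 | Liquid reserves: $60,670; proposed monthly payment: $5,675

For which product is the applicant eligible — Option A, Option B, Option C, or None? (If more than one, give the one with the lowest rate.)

Option A

Total debts = (1,085 + 835 + 2,155 + 2,680 + 5,675) = 12,430; DTI = 12,430/33,750 = 36.8%.
LTV = 812,000/813,500 = 99.8%.
Reserves = 60,670/5,675 = 10.7 months.
Option A: score 729 ≥ 720; DTI 36.8% ≤ 45%; LTV 99.8% ≤ 110% → qualifies.
Option B: score 729 ≥ 620; DTI 36.8% ≤ 38%; LTV 99.8% > 95% → does not qualify.
Option C: score 729 ≥ 580; DTI 36.8% ≤ 38%; LTV 99.8% > 85%; reserves 10.7 ≥ 9 mo → does not qualify.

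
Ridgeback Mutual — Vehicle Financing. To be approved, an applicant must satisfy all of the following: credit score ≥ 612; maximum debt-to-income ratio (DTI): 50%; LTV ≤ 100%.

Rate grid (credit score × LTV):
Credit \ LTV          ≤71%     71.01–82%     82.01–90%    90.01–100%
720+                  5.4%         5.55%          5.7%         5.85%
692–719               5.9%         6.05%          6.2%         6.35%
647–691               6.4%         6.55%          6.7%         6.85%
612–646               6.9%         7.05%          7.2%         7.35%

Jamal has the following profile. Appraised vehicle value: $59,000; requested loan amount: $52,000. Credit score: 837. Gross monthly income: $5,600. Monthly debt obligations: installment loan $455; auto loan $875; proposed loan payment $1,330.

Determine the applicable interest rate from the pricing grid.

Credit score 837 ≥ 612; Total monthly debts = (455 + 875 + 1,330) = 2,660. DTI = 2,660/5,600 = 47.5% ≤ 50%
LTV = 52,000/59,000 = 88.1% ≤ 100%
Row: 837 falls in 720+. Column: 88.1% falls in 82.01–90%. Rate = 5.7%.

5.7%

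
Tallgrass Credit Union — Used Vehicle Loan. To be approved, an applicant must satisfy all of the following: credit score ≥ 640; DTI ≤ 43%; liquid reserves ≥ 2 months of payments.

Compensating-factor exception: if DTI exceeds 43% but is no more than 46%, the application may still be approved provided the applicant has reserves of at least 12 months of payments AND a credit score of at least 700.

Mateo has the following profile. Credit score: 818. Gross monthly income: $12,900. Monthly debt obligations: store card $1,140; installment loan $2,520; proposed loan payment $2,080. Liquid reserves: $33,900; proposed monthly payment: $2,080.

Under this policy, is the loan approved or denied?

Credit score 818 ≥ 640 (meets base)
Total debts = (1,140 + 2,520 + 2,080) = 5,740. DTI = 5,740/12,900 = 44.5% > 43% — standard DTI limit exceeded.
Liquid reserves cover 33,900/2,080 = 16.3 months — ≥ 2 required
DTI 44.5% is within the 43%–46% exception band; checking compensating factors.
Override check — reserves: 16.3 mo (ok); score: 818 (ok).
Both override conditions satisfied; DTI exception granted.

Approved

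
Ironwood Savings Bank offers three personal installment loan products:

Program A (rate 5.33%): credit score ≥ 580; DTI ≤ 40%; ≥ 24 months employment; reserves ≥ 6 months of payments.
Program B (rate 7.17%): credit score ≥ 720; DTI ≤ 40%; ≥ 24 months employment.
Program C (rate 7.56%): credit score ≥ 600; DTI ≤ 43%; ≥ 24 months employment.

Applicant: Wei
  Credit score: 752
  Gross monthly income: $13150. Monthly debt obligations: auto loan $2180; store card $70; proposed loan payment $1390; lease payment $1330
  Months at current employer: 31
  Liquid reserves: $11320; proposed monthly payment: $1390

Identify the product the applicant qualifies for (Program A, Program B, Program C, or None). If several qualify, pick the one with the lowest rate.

Total debts = (2,180 + 70 + 1,390 + 1,330) = 4,970; DTI = 4,970/13,150 = 37.8%.
Reserves = 11,320/1,390 = 8.1 months.
Program A: score 752 ≥ 580; DTI 37.8% ≤ 40%; employment 31 ≥ 24 mo; reserves 8.1 ≥ 6 mo → qualifies.
Program B: score 752 ≥ 720; DTI 37.8% ≤ 40%; employment 31 ≥ 24 mo → qualifies.
Program C: score 752 ≥ 600; DTI 37.8% ≤ 43%; employment 31 ≥ 24 mo → qualifies.
Qualifying: Program A, Program B, Program C. Lowest rate is 5.33% → Program A.

Program A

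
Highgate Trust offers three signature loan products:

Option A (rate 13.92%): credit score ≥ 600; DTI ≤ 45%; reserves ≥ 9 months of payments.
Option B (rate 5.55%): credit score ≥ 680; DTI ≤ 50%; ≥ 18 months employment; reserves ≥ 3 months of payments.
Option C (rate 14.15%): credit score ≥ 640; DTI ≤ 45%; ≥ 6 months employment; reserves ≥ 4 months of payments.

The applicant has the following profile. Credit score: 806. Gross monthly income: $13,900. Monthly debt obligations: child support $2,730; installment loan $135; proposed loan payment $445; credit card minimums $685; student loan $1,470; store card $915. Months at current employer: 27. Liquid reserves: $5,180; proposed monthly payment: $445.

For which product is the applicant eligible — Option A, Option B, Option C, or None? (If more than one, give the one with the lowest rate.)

Total debts = (2,730 + 135 + 445 + 685 + 1,470 + 915) = 6,380; DTI = 6,380/13,900 = 45.9%.
Reserves = 5,180/445 = 11.6 months.
Option A: score 806 ≥ 600; DTI 45.9% > 45%; reserves 11.6 ≥ 9 mo → does not qualify.
Option B: score 806 ≥ 680; DTI 45.9% ≤ 50%; employment 27 ≥ 18 mo; reserves 11.6 ≥ 3 mo → qualifies.
Option C: score 806 ≥ 640; DTI 45.9% > 45%; employment 27 ≥ 6 mo; reserves 11.6 ≥ 4 mo → does not qualify.

Option B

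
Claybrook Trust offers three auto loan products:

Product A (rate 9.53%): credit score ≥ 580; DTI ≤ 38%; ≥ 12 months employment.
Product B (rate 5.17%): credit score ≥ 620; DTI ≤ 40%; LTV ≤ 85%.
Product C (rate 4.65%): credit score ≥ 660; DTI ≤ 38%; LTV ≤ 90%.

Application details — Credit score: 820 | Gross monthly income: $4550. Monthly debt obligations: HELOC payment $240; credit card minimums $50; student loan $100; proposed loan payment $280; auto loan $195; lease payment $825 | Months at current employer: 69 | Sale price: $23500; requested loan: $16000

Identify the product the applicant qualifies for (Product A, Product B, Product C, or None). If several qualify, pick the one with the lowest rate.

Product C

Total debts = (240 + 50 + 100 + 280 + 195 + 825) = 1,690; DTI = 1,690/4,550 = 37.1%.
LTV = 16,000/23,500 = 68.1%.
Product A: score 820 ≥ 580; DTI 37.1% ≤ 38%; employment 69 ≥ 12 mo → qualifies.
Product B: score 820 ≥ 620; DTI 37.1% ≤ 40%; LTV 68.1% ≤ 85% → qualifies.
Product C: score 820 ≥ 660; DTI 37.1% ≤ 38%; LTV 68.1% ≤ 90% → qualifies.
Qualifying: Product A, Product B, Product C. Lowest rate is 4.65% → Product C.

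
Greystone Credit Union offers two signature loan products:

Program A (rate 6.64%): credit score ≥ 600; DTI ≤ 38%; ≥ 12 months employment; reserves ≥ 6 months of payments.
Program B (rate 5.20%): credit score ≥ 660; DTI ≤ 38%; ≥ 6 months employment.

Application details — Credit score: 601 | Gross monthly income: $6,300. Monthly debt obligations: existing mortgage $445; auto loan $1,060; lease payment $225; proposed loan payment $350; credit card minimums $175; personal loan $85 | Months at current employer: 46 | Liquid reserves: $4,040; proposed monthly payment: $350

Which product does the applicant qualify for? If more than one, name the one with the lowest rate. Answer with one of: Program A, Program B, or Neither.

Total debts = (445 + 1,060 + 225 + 350 + 175 + 85) = 2,340; DTI = 2,340/6,300 = 37.1%.
Reserves = 4,040/350 = 11.5 months.
Program A: score 601 ≥ 600; DTI 37.1% ≤ 38%; employment 46 ≥ 12 mo; reserves 11.5 ≥ 6 mo → qualifies.
Program B: score 601 < 660; DTI 37.1% ≤ 38%; employment 46 ≥ 6 mo → does not qualify.

Program A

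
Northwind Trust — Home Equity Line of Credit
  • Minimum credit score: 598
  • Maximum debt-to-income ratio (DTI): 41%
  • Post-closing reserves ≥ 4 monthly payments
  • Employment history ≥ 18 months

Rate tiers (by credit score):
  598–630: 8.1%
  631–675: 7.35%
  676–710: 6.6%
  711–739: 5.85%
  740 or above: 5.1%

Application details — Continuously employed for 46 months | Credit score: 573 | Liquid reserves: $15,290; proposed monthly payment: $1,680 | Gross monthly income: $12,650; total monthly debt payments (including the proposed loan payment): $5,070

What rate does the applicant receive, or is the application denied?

Credit score 573 < 598 (below minimum)
DTI: 5,070 ÷ 12,650 = 40.1%, within the 41% cap
Employment 46 ≥ 18 months
Reserves: 15,290 ÷ 1,680 = 9.1 months (meets 4-month minimum)
Not all requirements met → denied.

Denied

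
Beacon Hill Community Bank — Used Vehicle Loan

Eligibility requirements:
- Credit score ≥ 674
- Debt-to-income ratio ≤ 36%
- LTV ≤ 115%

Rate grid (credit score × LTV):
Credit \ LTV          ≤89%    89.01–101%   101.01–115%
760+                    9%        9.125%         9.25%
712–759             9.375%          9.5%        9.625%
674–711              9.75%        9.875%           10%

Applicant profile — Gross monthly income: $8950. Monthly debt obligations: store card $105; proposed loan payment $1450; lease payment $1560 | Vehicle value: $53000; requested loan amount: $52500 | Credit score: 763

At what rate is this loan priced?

9.125%

Credit score 763 ≥ 674; Total monthly debts = (105 + 1,450 + 1,560) = 3,115. DTI: 3,115 ÷ 8,950 = 34.8%, within the 36% cap
LTV: 52,500 ÷ 53,000 = 99.1%, within 115% cap
Row: 763 falls in 760+. Column: 99.1% falls in 89.01–101%. Rate = 9.125%.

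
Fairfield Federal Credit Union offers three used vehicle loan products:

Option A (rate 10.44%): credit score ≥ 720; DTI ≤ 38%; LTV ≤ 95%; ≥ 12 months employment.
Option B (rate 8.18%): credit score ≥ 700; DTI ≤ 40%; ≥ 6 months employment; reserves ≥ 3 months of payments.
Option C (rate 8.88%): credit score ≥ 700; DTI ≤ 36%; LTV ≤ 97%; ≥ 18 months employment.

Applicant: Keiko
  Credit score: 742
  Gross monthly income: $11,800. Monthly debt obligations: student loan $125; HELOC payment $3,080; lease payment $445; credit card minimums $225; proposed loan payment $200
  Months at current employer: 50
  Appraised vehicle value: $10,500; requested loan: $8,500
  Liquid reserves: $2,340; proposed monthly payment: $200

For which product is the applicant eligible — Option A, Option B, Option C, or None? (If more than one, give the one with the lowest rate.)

Total debts = (125 + 3,080 + 445 + 225 + 200) = 4,075; DTI = 4,075/11,800 = 34.5%.
LTV = 8,500/10,500 = 81%.
Reserves = 2,340/200 = 11.7 months.
Option A: score 742 ≥ 720; DTI 34.5% ≤ 38%; LTV 81% ≤ 95%; employment 50 ≥ 12 mo → qualifies.
Option B: score 742 ≥ 700; DTI 34.5% ≤ 40%; employment 50 ≥ 6 mo; reserves 11.7 ≥ 3 mo → qualifies.
Option C: score 742 ≥ 700; DTI 34.5% ≤ 36%; LTV 81% ≤ 97%; employment 50 ≥ 18 mo → qualifies.
Qualifying: Option A, Option B, Option C. Lowest rate is 8.18% → Option B.

Option B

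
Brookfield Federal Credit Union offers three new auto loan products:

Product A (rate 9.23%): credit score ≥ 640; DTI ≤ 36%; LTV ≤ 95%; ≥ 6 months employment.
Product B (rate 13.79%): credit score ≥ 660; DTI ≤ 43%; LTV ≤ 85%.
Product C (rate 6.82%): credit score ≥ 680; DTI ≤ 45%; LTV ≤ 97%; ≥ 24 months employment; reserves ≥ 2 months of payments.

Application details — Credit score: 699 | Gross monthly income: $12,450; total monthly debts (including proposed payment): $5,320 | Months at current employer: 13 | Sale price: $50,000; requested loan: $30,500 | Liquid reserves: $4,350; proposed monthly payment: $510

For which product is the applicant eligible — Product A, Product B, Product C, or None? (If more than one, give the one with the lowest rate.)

Product B

DTI = 5,320/12,450 = 42.7%.
LTV = 30,500/50,000 = 61%.
Reserves = 4,350/510 = 8.5 months.
Product A: score 699 ≥ 640; DTI 42.7% > 36%; LTV 61% ≤ 95%; employment 13 ≥ 6 mo → does not qualify.
Product B: score 699 ≥ 660; DTI 42.7% ≤ 43%; LTV 61% ≤ 85% → qualifies.
Product C: score 699 ≥ 680; DTI 42.7% ≤ 45%; LTV 61% ≤ 97%; employment 13 < 24 mo; reserves 8.5 ≥ 2 mo → does not qualify.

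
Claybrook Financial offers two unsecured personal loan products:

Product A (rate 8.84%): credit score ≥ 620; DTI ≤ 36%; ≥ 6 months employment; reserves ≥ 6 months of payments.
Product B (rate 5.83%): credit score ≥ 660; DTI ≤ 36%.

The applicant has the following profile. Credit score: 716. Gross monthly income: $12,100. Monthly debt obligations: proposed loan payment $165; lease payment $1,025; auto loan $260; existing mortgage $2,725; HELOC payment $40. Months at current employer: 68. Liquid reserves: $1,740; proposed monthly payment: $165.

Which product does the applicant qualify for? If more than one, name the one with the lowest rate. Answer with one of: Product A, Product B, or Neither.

Total debts = (165 + 1,025 + 260 + 2,725 + 40) = 4,215; DTI = 4,215/12,100 = 34.8%.
Reserves = 1,740/165 = 10.5 months.
Product A: score 716 ≥ 620; DTI 34.8% ≤ 36%; employment 68 ≥ 6 mo; reserves 10.5 ≥ 6 mo → qualifies.
Product B: score 716 ≥ 660; DTI 34.8% ≤ 36% → qualifies.
Qualifying: Product A, Product B. Lowest rate is 5.83% → Product B.

Product B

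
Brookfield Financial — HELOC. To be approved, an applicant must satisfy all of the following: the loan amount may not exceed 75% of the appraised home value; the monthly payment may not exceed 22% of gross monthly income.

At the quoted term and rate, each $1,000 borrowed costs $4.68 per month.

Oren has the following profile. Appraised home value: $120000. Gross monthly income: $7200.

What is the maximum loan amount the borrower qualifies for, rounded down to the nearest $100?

$90,000

Payment cap: 22% × $7,200 = $1,584/month.
At $4.68 per $1,000, that supports 1,584/4.68 × 1,000 ≈ $338,461 → $338,400.
LTV cap: 75% × $120,000 = $90,000 → $90,000.
Binding constraint: loan-to-value.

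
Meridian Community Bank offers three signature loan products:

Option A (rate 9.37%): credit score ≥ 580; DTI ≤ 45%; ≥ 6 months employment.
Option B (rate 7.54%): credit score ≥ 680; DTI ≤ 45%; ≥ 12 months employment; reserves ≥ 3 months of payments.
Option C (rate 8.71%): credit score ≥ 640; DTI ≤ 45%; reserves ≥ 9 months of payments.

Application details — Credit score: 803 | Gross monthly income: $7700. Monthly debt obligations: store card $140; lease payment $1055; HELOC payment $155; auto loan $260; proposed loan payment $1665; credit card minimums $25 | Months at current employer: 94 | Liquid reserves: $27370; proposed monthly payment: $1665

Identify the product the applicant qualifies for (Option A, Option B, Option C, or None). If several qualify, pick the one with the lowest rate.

Total debts = (140 + 1,055 + 155 + 260 + 1,665 + 25) = 3,300; DTI = 3,300/7,700 = 42.9%.
Reserves = 27,370/1,665 = 16.4 months.
Option A: score 803 ≥ 580; DTI 42.9% ≤ 45%; employment 94 ≥ 6 mo → qualifies.
Option B: score 803 ≥ 680; DTI 42.9% ≤ 45%; employment 94 ≥ 12 mo; reserves 16.4 ≥ 3 mo → qualifies.
Option C: score 803 ≥ 640; DTI 42.9% ≤ 45%; reserves 16.4 ≥ 9 mo → qualifies.
Qualifying: Option A, Option B, Option C. Lowest rate is 7.54% → Option B.

Option B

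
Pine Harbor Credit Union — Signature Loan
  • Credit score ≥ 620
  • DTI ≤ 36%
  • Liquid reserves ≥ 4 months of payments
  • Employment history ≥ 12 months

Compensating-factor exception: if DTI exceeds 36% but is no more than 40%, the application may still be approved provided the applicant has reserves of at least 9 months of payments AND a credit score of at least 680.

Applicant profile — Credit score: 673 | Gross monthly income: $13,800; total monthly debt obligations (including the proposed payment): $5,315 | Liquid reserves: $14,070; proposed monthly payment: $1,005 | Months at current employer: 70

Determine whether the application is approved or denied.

Credit score 673 ≥ 620 (meets base)
DTI = 5,315/13,800 = 38.5% > 36% — standard DTI limit exceeded.
Liquid reserves cover 14,070/1,005 = 14.0 months — ≥ 4 required
Employment 70 ≥ 12 months
DTI 38.5% is within the 36%–40% exception band; checking compensating factors.
Override check — reserves: 14.0 mo (ok); score: 673 (below 680).
Compensating-factor requirement not fully met.

Denied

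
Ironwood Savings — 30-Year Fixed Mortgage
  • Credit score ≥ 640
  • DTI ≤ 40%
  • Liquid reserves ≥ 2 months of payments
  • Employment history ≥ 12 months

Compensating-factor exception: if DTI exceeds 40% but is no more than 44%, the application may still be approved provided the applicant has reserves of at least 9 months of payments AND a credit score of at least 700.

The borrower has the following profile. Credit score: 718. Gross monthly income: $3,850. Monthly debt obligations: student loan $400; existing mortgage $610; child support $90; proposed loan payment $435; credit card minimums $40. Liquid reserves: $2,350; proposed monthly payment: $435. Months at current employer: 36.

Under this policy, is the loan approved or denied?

Credit score 718 ≥ 640 (meets base)
Total debts = (400 + 610 + 90 + 435 + 40) = 1,575. DTI = 1,575/3,850 = 40.9% > 40% — standard DTI limit exceeded.
Liquid reserves cover 2,350/435 = 5.4 months — ≥ 2 required
Employment 36 ≥ 12 months
40.9% falls in the override range (40%–44%), so the compensating-factor test applies.
Override check — reserves: 5.4 mo (short of 9); score: 718 (ok).
Override conditions not both satisfied; exception does not apply.

Denied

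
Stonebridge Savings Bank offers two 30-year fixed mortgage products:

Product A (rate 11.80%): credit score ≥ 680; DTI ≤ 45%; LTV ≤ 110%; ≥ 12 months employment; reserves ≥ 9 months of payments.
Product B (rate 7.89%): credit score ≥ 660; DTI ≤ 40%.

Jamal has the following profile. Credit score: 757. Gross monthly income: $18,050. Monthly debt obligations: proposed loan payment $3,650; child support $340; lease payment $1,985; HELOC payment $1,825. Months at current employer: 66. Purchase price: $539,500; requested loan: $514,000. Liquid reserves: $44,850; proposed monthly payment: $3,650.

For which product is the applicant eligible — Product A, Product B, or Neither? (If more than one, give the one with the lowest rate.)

Total debts = (3,650 + 340 + 1,985 + 1,825) = 7,800; DTI = 7,800/18,050 = 43.2%.
LTV = 514,000/539,500 = 95.3%.
Reserves = 44,850/3,650 = 12.3 months.
Product A: score 757 ≥ 680; DTI 43.2% ≤ 45%; LTV 95.3% ≤ 110%; employment 66 ≥ 12 mo; reserves 12.3 ≥ 9 mo → qualifies.
Product B: score 757 ≥ 660; DTI 43.2% > 40% → does not qualify.

Product A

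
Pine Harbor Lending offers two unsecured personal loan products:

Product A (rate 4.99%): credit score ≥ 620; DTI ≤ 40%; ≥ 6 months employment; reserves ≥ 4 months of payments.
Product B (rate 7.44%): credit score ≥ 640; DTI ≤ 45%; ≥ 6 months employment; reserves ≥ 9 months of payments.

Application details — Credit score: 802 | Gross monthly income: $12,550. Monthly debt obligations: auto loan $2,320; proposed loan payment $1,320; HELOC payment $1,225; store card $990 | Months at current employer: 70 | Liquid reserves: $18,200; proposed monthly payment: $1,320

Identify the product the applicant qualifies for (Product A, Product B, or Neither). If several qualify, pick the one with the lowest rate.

Neither

Total debts = (2,320 + 1,320 + 1,225 + 990) = 5,855; DTI = 5,855/12,550 = 46.7%.
Reserves = 18,200/1,320 = 13.8 months.
Product A: score 802 ≥ 620; DTI 46.7% > 40%; employment 70 ≥ 6 mo; reserves 13.8 ≥ 4 mo → does not qualify.
Product B: score 802 ≥ 640; DTI 46.7% > 45%; employment 70 ≥ 6 mo; reserves 13.8 ≥ 9 mo → does not qualify.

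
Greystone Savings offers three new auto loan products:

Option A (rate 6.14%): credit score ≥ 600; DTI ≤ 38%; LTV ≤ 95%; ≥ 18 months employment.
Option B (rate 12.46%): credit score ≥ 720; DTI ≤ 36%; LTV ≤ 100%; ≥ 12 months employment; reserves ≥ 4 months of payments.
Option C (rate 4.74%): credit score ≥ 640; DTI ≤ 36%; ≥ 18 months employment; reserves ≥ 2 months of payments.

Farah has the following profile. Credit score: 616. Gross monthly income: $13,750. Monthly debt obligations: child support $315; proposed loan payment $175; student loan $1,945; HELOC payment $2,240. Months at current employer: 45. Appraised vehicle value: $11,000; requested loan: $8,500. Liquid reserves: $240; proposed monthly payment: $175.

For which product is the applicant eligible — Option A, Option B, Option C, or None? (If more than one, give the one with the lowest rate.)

Total debts = (315 + 175 + 1,945 + 2,240) = 4,675; DTI = 4,675/13,750 = 34%.
LTV = 8,500/11,000 = 77.3%.
Reserves = 240/175 = 1.4 months.
Option A: score 616 ≥ 600; DTI 34% ≤ 38%; LTV 77.3% ≤ 95%; employment 45 ≥ 18 mo → qualifies.
Option B: score 616 < 720; DTI 34% ≤ 36%; LTV 77.3% ≤ 100%; employment 45 ≥ 12 mo; reserves 1.4 < 4 mo → does not qualify.
Option C: score 616 < 640; DTI 34% ≤ 36%; employment 45 ≥ 18 mo; reserves 1.4 < 2 mo → does not qualify.

Option A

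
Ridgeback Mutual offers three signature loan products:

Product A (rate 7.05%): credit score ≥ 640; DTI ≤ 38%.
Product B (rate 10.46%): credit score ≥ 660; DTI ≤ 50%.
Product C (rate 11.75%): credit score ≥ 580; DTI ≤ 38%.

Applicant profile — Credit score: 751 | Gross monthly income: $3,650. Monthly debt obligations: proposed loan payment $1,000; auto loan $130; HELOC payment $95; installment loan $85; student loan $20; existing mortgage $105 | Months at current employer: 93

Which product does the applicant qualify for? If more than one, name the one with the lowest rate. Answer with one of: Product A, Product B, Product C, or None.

Total debts = (1,000 + 130 + 95 + 85 + 20 + 105) = 1,435; DTI = 1,435/3,650 = 39.3%.
Product A: score 751 ≥ 640; DTI 39.3% > 38% → does not qualify.
Product B: score 751 ≥ 660; DTI 39.3% ≤ 50% → qualifies.
Product C: score 751 ≥ 580; DTI 39.3% > 38% → does not qualify.

Product B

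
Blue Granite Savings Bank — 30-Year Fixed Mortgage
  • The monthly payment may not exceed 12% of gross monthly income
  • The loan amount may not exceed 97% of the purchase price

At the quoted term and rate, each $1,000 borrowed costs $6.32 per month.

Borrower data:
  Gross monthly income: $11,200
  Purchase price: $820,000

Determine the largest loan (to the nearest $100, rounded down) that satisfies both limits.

$212,600

Payment cap: 12% × $11,200 = $1,344/month.
At $6.32 per $1,000, that supports 1,344/6.32 × 1,000 ≈ $212,658 → $212,600.
LTV cap: 97% × $820,000 = $795,400 → $795,400.
Binding constraint: payment-to-income.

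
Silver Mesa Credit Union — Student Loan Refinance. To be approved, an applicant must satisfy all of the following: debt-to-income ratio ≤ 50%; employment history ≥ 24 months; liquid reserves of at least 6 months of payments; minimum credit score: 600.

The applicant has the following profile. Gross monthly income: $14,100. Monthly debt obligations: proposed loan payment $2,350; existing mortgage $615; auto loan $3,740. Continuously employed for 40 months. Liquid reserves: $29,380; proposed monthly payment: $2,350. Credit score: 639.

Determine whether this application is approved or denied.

Approved

Total monthly debts = (2,350 + 615 + 3,740) = 6,705. DTI: 6,705 ÷ 14,100 = 47.6%, within the 50% cap
Employment 40 ≥ 24 months
Liquid reserves cover 29,380/2,350 = 12.5 months — ≥ 6 required
Credit score 639 ≥ 600 (meets)
All criteria satisfied.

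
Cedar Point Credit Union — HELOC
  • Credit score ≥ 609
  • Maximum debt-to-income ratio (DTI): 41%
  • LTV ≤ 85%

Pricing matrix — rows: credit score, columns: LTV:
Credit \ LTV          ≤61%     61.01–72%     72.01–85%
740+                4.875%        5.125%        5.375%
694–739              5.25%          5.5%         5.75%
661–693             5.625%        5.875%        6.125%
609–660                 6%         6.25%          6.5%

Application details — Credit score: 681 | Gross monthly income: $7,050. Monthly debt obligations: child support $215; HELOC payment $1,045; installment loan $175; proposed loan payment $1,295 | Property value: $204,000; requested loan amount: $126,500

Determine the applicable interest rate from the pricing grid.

5.875%

Credit score 681 ≥ 609; Total monthly debts = (215 + 1,045 + 175 + 1,295) = 2,730. Debt-to-income = 2,730/7,050 = 38.7% — meets 41% limit
LTV: 126,500 ÷ 204,000 = 62%, within 85% cap
Row: 681 falls in 661–693. Column: 62% falls in 61.01–72%. Rate = 5.875%.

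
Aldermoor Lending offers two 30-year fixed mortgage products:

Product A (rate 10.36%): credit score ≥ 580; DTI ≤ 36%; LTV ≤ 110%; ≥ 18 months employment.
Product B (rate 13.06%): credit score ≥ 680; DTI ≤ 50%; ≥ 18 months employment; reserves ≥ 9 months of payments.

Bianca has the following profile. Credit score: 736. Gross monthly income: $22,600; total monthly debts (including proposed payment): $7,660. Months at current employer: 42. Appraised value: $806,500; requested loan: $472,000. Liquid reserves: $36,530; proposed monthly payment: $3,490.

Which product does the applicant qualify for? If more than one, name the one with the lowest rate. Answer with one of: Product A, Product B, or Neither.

DTI = 7,660/22,600 = 33.9%.
LTV = 472,000/806,500 = 58.5%.
Reserves = 36,530/3,490 = 10.5 months.
Product A: score 736 ≥ 580; DTI 33.9% ≤ 36%; LTV 58.5% ≤ 110%; employment 42 ≥ 18 mo → qualifies.
Product B: score 736 ≥ 680; DTI 33.9% ≤ 50%; employment 42 ≥ 18 mo; reserves 10.5 ≥ 9 mo → qualifies.
Qualifying: Product A, Product B. Lowest rate is 10.36% → Product A.

Product A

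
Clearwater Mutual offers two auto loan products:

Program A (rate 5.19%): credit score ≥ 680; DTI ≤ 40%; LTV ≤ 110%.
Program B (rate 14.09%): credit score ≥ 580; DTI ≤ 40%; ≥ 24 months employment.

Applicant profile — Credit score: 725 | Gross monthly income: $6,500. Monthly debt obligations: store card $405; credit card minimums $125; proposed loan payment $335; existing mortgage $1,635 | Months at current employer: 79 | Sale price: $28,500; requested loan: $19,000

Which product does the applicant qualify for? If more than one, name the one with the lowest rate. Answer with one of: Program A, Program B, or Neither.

Total debts = (405 + 125 + 335 + 1,635) = 2,500; DTI = 2,500/6,500 = 38.5%.
LTV = 19,000/28,500 = 66.7%.
Program A: score 725 ≥ 680; DTI 38.5% ≤ 40%; LTV 66.7% ≤ 110% → qualifies.
Program B: score 725 ≥ 580; DTI 38.5% ≤ 40%; employment 79 ≥ 24 mo → qualifies.
Qualifying: Program A, Program B. Lowest rate is 5.19% → Program A.

Program A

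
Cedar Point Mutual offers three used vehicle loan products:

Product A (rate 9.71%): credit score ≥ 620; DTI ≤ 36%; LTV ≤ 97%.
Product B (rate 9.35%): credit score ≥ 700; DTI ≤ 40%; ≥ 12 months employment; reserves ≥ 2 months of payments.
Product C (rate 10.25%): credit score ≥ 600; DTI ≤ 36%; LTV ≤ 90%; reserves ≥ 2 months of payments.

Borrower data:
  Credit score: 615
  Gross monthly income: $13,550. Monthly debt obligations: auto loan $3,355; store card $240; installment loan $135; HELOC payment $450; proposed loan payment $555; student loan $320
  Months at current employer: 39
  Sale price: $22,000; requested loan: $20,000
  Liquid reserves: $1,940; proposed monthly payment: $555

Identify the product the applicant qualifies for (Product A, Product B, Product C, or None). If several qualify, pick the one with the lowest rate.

Total debts = (3,355 + 240 + 135 + 450 + 555 + 320) = 5,055; DTI = 5,055/13,550 = 37.3%.
LTV = 20,000/22,000 = 90.9%.
Reserves = 1,940/555 = 3.5 months.
Product A: score 615 < 620; DTI 37.3% > 36%; LTV 90.9% ≤ 97% → does not qualify.
Product B: score 615 < 700; DTI 37.3% ≤ 40%; employment 39 ≥ 12 mo; reserves 3.5 ≥ 2 mo → does not qualify.
Product C: score 615 ≥ 600; DTI 37.3% > 36%; LTV 90.9% > 90%; reserves 3.5 ≥ 2 mo → does not qualify.

None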